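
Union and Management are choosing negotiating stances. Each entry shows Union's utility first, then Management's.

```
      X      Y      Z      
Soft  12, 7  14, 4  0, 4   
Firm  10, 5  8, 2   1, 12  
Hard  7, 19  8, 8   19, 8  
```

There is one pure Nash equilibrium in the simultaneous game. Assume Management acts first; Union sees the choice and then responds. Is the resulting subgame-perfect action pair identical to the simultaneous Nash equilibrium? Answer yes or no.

no

Union best-responds to each possible Management move:
- X: BR = Soft, leader payoff 7.
- Y: BR = Soft, leader payoff 4.
- Z: BR = Hard, leader payoff 8.
Maximizing over 7, 4, 8, Management chooses Z. Subgame-perfect outcome: (Hard, Z) with payoffs (19, 8).
For the simultaneous game, intersect best replies.
Union's best replies: X→Soft; Y→Soft; Z→Hard.
Management's best replies: Soft→X; Firm→Z; Hard→X.
Only (Soft, X) has each player best-responding; Nash payoffs (12, 7).
Sequential outcome (Hard, Z) differs from the Nash profile (Soft, X).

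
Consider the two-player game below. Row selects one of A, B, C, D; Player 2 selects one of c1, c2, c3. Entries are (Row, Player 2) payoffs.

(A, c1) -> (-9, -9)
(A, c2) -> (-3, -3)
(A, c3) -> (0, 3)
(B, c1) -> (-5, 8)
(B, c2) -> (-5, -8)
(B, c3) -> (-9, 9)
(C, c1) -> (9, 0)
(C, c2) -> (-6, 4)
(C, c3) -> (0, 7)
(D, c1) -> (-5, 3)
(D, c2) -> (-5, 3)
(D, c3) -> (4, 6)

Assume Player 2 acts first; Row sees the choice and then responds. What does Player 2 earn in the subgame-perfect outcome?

Row best-responds to each possible Player 2 move:
- c1: BR = C, leader payoff 0.
- c2: BR = A, leader payoff -3.
- c3: BR = D, leader payoff 6.
Among 0, -3, 6, the best is 6 at c3. Subgame-perfect outcome: (D, c3) with payoffs (4, 6).

6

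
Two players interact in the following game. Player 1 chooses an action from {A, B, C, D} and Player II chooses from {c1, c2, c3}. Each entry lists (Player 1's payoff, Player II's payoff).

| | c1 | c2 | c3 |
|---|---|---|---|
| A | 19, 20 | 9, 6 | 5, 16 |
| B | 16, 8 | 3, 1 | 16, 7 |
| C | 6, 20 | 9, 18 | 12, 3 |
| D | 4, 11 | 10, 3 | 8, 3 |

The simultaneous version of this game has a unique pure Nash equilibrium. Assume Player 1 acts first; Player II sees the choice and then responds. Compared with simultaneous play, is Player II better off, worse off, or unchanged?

unchanged

Work backward from Player II's decision.
- A: Player II compares 20, 6, 16 and picks c1; Player 1 would get 19.
- B: Player II compares 8, 1, 7 and picks c1; Player 1 would get 16.
- C: Player II compares 20, 18, 3 and picks c1; Player 1 would get 6.
- D: Player II compares 11, 3, 3 and picks c1; Player 1 would get 4.
Maximizing over 19, 16, 6, 4, Player 1 chooses A. Subgame-perfect outcome: (A, c1) with payoffs (19, 20).
For the simultaneous game, intersect best replies.
Player 1's best replies: c1→A; c2→D; c3→B.
Player II's best replies: A→c1; B→c1; C→c1; D→c1.
Only (A, c1) has each player best-responding; Nash payoffs (19, 20).
Player II earns 20 sequentially versus 20 at the Nash outcome: unchanged.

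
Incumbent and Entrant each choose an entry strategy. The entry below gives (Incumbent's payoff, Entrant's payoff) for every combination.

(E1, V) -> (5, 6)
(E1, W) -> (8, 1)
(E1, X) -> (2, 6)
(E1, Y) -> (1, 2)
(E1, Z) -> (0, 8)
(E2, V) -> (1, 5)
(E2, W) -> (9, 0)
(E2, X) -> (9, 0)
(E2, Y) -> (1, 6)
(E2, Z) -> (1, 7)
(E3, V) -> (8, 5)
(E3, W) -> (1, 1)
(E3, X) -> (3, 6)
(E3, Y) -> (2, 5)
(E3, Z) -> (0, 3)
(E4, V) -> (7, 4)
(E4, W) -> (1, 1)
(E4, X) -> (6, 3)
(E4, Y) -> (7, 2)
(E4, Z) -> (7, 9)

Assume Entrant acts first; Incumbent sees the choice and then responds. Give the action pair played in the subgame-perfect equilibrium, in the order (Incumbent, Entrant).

Work backward from Incumbent's decision.
- V: Incumbent compares 5, 1, 8, 7 and picks E3; Entrant would get 5.
- W: Incumbent compares 8, 9, 1, 1 and picks E2; Entrant would get 0.
- X: Incumbent compares 2, 9, 3, 6 and picks E2; Entrant would get 0.
- Y: Incumbent compares 1, 1, 2, 7 and picks E4; Entrant would get 2.
- Z: Incumbent compares 0, 1, 0, 7 and picks E4; Entrant would get 9.
Entrant's induced payoffs are 5, 0, 0, 2, 9, so Entrant commits to Z. Subgame-perfect outcome: (E4, Z) with payoffs (7, 9).

(E4, Z)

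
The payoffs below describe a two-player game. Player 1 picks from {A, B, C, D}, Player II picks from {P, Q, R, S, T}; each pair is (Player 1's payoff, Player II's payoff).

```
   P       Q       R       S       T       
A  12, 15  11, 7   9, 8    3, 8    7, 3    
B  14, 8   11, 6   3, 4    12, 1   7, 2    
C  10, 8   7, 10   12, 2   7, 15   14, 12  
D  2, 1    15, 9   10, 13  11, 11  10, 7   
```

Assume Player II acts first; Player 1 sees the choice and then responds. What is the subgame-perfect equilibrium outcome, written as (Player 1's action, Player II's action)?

(C, T)

Solve by backward induction (Player II leads).
- P: Player 1 compares 12, 14, 10, 2 and picks B; Player II would get 8.
- Q: Player 1 compares 11, 11, 7, 15 and picks D; Player II would get 9.
- R: Player 1 compares 9, 3, 12, 10 and picks C; Player II would get 2.
- S: Player 1 compares 3, 12, 7, 11 and picks B; Player II would get 1.
- T: Player 1 compares 7, 7, 14, 10 and picks C; Player II would get 12.
Among 8, 9, 2, 1, 12, the best is 12 at T. Subgame-perfect outcome: (C, T) with payoffs (14, 12).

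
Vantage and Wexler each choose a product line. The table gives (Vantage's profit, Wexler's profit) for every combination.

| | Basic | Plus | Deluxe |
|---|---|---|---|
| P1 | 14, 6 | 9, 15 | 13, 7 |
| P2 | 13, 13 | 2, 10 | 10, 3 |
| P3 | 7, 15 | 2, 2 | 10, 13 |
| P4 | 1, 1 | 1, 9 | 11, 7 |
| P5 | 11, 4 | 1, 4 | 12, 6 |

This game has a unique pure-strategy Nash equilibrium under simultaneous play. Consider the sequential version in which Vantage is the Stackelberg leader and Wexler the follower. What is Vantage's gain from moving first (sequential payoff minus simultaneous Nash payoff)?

Solve by backward induction (Vantage leads).
- P1: BR = Plus, leader payoff 9.
- P2: BR = Basic, leader payoff 13.
- P3: BR = Basic, leader payoff 7.
- P4: BR = Plus, leader payoff 1.
- P5: BR = Deluxe, leader payoff 12.
Vantage's induced payoffs are 9, 13, 7, 1, 12, so Vantage commits to P2. Subgame-perfect outcome: (P2, Basic) with payoffs (13, 13).
For the simultaneous game, intersect best replies.
Vantage's best replies: Basic→P1; Plus→P1; Deluxe→P1.
Wexler's best replies: P1→Plus; P2→Basic; P3→Basic; P4→Plus; P5→Deluxe.
Only (P1, Plus) has each player best-responding; Nash payoffs (9, 15).
Vantage's commitment gain: 13 − 9 = 4.

4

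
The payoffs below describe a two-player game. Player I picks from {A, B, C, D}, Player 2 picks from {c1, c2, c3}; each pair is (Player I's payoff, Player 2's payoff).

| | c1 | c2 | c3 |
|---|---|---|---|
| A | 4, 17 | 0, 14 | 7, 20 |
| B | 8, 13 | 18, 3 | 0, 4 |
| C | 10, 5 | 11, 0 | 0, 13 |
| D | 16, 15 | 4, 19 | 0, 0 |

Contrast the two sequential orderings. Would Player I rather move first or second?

If Player I leads: Player 2's best replies are A→c3, B→c1, C→c3, D→c2; Player I's induced payoffs 7, 8, 0, 4; outcome (B, c1), payoffs (8, 13).
If Player 2 leads: Player I's best replies are c1→D, c2→B, c3→A; Player 2's induced payoffs 15, 3, 20; outcome (A, c3), payoffs (7, 20).
Player I gets 8 moving first and 7 moving second, so Player I prefers to move first.

first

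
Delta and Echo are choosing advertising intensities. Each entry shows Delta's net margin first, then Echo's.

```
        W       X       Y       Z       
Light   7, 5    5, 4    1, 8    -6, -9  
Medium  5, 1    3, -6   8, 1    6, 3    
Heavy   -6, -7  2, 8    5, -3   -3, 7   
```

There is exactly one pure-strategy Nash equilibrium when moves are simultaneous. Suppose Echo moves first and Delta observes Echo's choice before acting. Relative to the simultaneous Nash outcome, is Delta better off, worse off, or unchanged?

Delta best-responds to each possible Echo move:
- W → Delta plays Light (best of 7, 5, -6); Echo gets 5.
- X → Delta plays Light (best of 5, 3, 2); Echo gets 4.
- Y → Delta plays Medium (best of 1, 8, 5); Echo gets 1.
- Z → Delta plays Medium (best of -6, 6, -3); Echo gets 3.
Among 5, 4, 1, 3, the best is 5 at W. Subgame-perfect outcome: (Light, W) with payoffs (7, 5).
Now find the simultaneous Nash equilibrium.
Delta's best replies: W→Light; X→Light; Y→Medium; Z→Medium.
Echo's best replies: Light→Y; Medium→Z; Heavy→X.
Only (Medium, Z) has each player best-responding; Nash payoffs (6, 3).
Delta earns 7 sequentially versus 6 at the Nash outcome: better off.

better off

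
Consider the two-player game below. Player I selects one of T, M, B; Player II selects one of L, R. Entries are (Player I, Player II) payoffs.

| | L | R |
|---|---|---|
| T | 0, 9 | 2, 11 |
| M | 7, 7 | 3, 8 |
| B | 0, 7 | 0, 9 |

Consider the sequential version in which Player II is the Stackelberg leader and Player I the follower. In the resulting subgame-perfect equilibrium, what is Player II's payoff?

Work backward from Player I's decision.
- L: BR = M, leader payoff 7.
- R: BR = M, leader payoff 8.
Maximizing over 7, 8, Player II chooses R. Subgame-perfect outcome: (M, R) with payoffs (3, 8).

8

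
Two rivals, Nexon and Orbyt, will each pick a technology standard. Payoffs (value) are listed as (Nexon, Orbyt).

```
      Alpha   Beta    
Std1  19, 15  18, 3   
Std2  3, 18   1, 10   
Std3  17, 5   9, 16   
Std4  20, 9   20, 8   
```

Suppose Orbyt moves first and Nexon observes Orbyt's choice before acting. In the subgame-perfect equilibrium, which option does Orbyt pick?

Solve by backward induction (Orbyt leads).
- Alpha: Nexon compares 19, 3, 17, 20 and picks Std4; Orbyt would get 9.
- Beta: Nexon compares 18, 1, 9, 20 and picks Std4; Orbyt would get 8.
Orbyt's induced payoffs are 9, 8, so Orbyt commits to Alpha. Subgame-perfect outcome: (Std4, Alpha) with payoffs (20, 9).

Alpha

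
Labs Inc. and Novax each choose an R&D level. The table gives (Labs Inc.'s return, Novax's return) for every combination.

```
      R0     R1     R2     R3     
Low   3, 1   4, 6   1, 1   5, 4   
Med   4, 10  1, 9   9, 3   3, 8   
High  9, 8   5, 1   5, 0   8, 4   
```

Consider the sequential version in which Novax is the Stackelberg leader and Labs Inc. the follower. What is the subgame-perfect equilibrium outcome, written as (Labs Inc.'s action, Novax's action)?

(High, R0)

Solve by backward induction (Novax leads).
- R0: Labs Inc. compares 3, 4, 9 and picks High; Novax would get 8.
- R1: Labs Inc. compares 4, 1, 5 and picks High; Novax would get 1.
- R2: Labs Inc. compares 1, 9, 5 and picks Med; Novax would get 3.
- R3: Labs Inc. compares 5, 3, 8 and picks High; Novax would get 4.
Maximizing over 8, 1, 3, 4, Novax chooses R0. Subgame-perfect outcome: (High, R0) with payoffs (9, 8).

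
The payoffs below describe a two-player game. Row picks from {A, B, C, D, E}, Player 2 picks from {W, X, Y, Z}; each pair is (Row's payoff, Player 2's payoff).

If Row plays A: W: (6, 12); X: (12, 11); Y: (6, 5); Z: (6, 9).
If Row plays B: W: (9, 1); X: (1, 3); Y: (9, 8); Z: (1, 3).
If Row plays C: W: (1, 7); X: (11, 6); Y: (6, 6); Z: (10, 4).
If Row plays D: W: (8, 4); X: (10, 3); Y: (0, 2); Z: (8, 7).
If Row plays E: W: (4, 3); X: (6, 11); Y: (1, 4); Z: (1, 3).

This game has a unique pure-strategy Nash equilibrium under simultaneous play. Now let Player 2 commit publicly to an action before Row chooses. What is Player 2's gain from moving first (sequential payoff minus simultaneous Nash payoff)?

Work backward from Row's decision.
- W → Row plays B (best of 6, 9, 1, 8, 4); Player 2 gets 1.
- X → Row plays A (best of 12, 1, 11, 10, 6); Player 2 gets 11.
- Y → Row plays B (best of 6, 9, 6, 0, 1); Player 2 gets 8.
- Z → Row plays C (best of 6, 1, 10, 8, 1); Player 2 gets 4.
Maximizing over 1, 11, 8, 4, Player 2 chooses X. Subgame-perfect outcome: (A, X) with payoffs (12, 11).
For the simultaneous game, intersect best replies.
Row's best replies: W→B; X→A; Y→B; Z→C.
Player 2's best replies: A→W; B→Y; C→W; D→Z; E→X.
Only (B, Y) has each player best-responding; Nash payoffs (9, 8).
Player 2's commitment gain: 11 − 8 = 3.

3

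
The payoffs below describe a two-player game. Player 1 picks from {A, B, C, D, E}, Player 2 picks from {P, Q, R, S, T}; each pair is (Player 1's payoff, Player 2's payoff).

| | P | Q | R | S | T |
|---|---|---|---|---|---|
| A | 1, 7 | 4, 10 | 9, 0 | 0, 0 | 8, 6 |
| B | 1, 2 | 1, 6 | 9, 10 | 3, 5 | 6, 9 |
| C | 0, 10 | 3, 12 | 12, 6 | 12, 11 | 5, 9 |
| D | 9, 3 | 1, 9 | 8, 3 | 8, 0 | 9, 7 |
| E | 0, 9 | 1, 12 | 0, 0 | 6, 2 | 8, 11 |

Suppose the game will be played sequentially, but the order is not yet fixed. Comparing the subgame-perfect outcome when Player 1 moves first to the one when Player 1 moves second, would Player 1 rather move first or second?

second

If Player 1 leads: Player 2's best replies are A→Q, B→R, C→Q, D→Q, E→Q; Player 1's induced payoffs 4, 9, 3, 1, 1; outcome (B, R), payoffs (9, 10).
If Player 2 leads: Player 1's best replies are P→D, Q→A, R→C, S→C, T→D; Player 2's induced payoffs 3, 10, 6, 11, 7; outcome (C, S), payoffs (12, 11).
Player 1 gets 9 moving first and 12 moving second, so Player 1 prefers to move second.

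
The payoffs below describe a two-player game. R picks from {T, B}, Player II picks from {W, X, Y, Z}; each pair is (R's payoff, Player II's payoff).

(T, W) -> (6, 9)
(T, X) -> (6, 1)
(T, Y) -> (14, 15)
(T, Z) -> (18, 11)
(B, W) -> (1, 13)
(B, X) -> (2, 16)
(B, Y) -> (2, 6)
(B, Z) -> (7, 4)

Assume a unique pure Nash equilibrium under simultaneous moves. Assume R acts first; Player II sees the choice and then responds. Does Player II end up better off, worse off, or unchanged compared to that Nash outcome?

unchanged

Backward induction with R moving first.
- T → Player II plays Y (best of 9, 1, 15, 11); R gets 14.
- B → Player II plays X (best of 13, 16, 6, 4); R gets 2.
R's induced payoffs are 14, 2, so R commits to T. Subgame-perfect outcome: (T, Y) with payoffs (14, 15).
Under simultaneous play:
R's best replies: W→T; X→T; Y→T; Z→T.
Player II's best replies: T→Y; B→X.
Only (T, Y) has each player best-responding; Nash payoffs (14, 15).
Player II earns 15 sequentially versus 15 at the Nash outcome: unchanged.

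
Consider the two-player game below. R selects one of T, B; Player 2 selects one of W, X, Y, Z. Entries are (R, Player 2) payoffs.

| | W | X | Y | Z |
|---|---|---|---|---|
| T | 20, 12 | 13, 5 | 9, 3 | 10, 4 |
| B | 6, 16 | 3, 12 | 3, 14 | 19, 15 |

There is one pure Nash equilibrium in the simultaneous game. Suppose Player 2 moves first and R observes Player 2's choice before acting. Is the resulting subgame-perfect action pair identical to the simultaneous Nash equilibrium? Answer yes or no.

Solve by backward induction (Player 2 leads).
- W: BR = T, leader payoff 12.
- X: BR = T, leader payoff 5.
- Y: BR = T, leader payoff 3.
- Z: BR = B, leader payoff 15.
Player 2's induced payoffs are 12, 5, 3, 15, so Player 2 commits to Z. Subgame-perfect outcome: (B, Z) with payoffs (19, 15).
Under simultaneous play:
R's best replies: W→T; X→T; Y→T; Z→B.
Player 2's best replies: T→W; B→W.
The unique mutual best reply is (T, W), giving (20, 12).
Sequential outcome (B, Z) differs from the Nash profile (T, W).

no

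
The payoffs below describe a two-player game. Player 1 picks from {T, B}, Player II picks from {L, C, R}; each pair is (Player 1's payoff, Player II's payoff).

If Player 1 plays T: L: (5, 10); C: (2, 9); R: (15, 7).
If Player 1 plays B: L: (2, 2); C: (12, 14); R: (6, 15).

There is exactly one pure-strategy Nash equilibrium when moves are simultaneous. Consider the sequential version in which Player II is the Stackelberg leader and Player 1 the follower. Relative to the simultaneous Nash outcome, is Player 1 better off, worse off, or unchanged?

Work backward from Player 1's decision.
- L: BR = T, leader payoff 10.
- C: BR = B, leader payoff 14.
- R: BR = T, leader payoff 7.
Maximizing over 10, 14, 7, Player II chooses C. Subgame-perfect outcome: (B, C) with payoffs (12, 14).
Now find the simultaneous Nash equilibrium.
Player 1's best replies: L→T; C→B; R→T.
Player II's best replies: T→L; B→R.
Only (T, L) has each player best-responding; Nash payoffs (5, 10).
Player 1 earns 12 sequentially versus 5 at the Nash outcome: better off.

better off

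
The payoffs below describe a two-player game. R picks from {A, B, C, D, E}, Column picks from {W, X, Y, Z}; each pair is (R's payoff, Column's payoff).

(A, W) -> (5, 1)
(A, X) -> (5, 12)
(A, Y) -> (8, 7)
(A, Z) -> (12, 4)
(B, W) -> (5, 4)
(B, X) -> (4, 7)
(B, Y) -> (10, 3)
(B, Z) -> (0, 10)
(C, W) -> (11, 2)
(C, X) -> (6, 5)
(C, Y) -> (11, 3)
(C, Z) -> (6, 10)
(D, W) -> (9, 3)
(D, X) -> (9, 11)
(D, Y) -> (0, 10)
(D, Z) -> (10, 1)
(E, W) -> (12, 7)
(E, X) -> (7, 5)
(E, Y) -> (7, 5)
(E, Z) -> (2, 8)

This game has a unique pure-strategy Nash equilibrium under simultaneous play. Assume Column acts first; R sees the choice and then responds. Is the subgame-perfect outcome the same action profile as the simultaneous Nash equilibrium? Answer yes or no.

Solve by backward induction (Column leads).
- W: R compares 5, 5, 11, 9, 12 and picks E; Column would get 7.
- X: R compares 5, 4, 6, 9, 7 and picks D; Column would get 11.
- Y: R compares 8, 10, 11, 0, 7 and picks C; Column would get 3.
- Z: R compares 12, 0, 6, 10, 2 and picks A; Column would get 4.
Column's induced payoffs are 7, 11, 3, 4, so Column commits to X. Subgame-perfect outcome: (D, X) with payoffs (9, 11).
Under simultaneous play:
R's best replies: W→E; X→D; Y→C; Z→A.
Column's best replies: A→X; B→Z; C→Z; D→X; E→Z.
The unique mutual best reply is (D, X), giving (9, 11).
Sequential outcome (D, X) coincides with the Nash profile (D, X).

yes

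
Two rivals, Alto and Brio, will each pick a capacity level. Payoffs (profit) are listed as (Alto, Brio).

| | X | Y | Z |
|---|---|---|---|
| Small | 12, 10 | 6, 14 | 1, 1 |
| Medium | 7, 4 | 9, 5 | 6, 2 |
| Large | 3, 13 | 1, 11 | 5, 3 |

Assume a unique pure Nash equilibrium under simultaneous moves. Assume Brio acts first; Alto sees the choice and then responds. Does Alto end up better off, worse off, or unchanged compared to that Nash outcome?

Solve by backward induction (Brio leads).
- X: BR = Small, leader payoff 10.
- Y: BR = Medium, leader payoff 5.
- Z: BR = Medium, leader payoff 2.
Among 10, 5, 2, the best is 10 at X. Subgame-perfect outcome: (Small, X) with payoffs (12, 10).
Now find the simultaneous Nash equilibrium.
Alto's best replies: X→Small; Y→Medium; Z→Medium.
Brio's best replies: Small→Y; Medium→Y; Large→X.
Only (Medium, Y) has each player best-responding; Nash payoffs (9, 5).
Alto earns 12 sequentially versus 9 at the Nash outcome: better off.

better off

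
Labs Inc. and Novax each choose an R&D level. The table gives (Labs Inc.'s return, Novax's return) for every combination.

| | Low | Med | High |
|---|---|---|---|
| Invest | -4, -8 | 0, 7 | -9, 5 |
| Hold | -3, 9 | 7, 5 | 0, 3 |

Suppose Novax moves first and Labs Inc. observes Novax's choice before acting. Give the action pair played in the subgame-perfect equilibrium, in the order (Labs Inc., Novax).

(Hold, Low)

Backward induction with Novax moving first.
- Low: BR = Hold, leader payoff 9.
- Med: BR = Hold, leader payoff 5.
- High: BR = Hold, leader payoff 3.
Novax's induced payoffs are 9, 5, 3, so Novax commits to Low. Subgame-perfect outcome: (Hold, Low) with payoffs (-3, 9).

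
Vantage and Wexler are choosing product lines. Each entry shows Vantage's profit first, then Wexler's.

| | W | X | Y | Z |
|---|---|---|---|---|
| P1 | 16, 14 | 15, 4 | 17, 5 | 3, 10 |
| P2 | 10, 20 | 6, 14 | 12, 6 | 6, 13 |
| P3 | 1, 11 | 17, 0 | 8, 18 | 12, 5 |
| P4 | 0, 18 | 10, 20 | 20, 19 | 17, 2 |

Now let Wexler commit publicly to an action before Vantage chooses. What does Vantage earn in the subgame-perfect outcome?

20

Work backward from Vantage's decision.
- W: BR = P1, leader payoff 14.
- X: BR = P3, leader payoff 0.
- Y: BR = P4, leader payoff 19.
- Z: BR = P4, leader payoff 2.
Among 14, 0, 19, 2, the best is 19 at Y. Subgame-perfect outcome: (P4, Y) with payoffs (20, 19).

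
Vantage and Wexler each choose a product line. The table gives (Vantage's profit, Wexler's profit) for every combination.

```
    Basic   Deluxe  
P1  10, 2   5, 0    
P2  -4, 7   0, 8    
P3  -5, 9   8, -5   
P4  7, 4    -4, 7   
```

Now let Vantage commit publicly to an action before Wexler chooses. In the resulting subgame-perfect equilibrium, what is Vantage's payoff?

Backward induction with Vantage moving first.
- P1 → Wexler plays Basic (best of 2, 0); Vantage gets 10.
- P2 → Wexler plays Deluxe (best of 7, 8); Vantage gets 0.
- P3 → Wexler plays Basic (best of 9, -5); Vantage gets -5.
- P4 → Wexler plays Deluxe (best of 4, 7); Vantage gets -4.
Among 10, 0, -5, -4, the best is 10 at P1. Subgame-perfect outcome: (P1, Basic) with payoffs (10, 2).

10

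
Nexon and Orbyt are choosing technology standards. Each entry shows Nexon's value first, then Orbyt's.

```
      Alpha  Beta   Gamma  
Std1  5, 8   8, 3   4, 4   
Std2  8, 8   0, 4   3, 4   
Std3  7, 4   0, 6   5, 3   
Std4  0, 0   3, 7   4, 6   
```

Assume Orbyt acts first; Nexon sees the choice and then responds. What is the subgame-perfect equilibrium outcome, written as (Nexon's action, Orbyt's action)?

Backward induction with Orbyt moving first.
- Alpha: BR = Std2, leader payoff 8.
- Beta: BR = Std1, leader payoff 3.
- Gamma: BR = Std3, leader payoff 3.
Among 8, 3, 3, the best is 8 at Alpha. Subgame-perfect outcome: (Std2, Alpha) with payoffs (8, 8).

(Std2, Alpha)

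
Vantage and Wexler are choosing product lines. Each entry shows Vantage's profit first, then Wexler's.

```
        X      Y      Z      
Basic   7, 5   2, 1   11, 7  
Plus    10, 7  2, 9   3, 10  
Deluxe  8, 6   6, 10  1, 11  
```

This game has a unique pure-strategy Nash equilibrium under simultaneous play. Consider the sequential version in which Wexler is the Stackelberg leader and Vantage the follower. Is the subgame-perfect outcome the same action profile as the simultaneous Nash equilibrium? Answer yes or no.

no

Vantage best-responds to each possible Wexler move:
- X: BR = Plus, leader payoff 7.
- Y: BR = Deluxe, leader payoff 10.
- Z: BR = Basic, leader payoff 7.
Wexler's induced payoffs are 7, 10, 7, so Wexler commits to Y. Subgame-perfect outcome: (Deluxe, Y) with payoffs (6, 10).
Under simultaneous play:
Vantage's best replies: X→Plus; Y→Deluxe; Z→Basic.
Wexler's best replies: Basic→Z; Plus→Z; Deluxe→Z.
The unique mutual best reply is (Basic, Z), giving (11, 7).
Sequential outcome (Deluxe, Y) differs from the Nash profile (Basic, Z).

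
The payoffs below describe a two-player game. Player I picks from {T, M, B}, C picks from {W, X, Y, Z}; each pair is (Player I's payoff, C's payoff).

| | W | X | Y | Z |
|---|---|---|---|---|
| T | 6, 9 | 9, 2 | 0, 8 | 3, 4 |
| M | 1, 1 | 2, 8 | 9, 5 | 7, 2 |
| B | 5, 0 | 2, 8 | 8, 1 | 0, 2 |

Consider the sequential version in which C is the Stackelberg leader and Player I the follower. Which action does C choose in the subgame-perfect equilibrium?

W

Solve by backward induction (C leads).
- W → Player I plays T (best of 6, 1, 5); C gets 9.
- X → Player I plays T (best of 9, 2, 2); C gets 2.
- Y → Player I plays M (best of 0, 9, 8); C gets 5.
- Z → Player I plays M (best of 3, 7, 0); C gets 2.
Maximizing over 9, 2, 5, 2, C chooses W. Subgame-perfect outcome: (T, W) with payoffs (6, 9).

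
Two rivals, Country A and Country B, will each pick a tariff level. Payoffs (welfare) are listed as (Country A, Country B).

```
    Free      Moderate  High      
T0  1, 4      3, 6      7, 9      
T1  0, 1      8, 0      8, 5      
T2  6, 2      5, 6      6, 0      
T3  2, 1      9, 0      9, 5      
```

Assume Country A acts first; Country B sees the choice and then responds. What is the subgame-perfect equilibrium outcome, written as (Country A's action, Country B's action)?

(T3, High)

Backward induction with Country A moving first.
- T0: Country B compares 4, 6, 9 and picks High; Country A would get 7.
- T1: Country B compares 1, 0, 5 and picks High; Country A would get 8.
- T2: Country B compares 2, 6, 0 and picks Moderate; Country A would get 5.
- T3: Country B compares 1, 0, 5 and picks High; Country A would get 9.
Among 7, 8, 5, 9, the best is 9 at T3. Subgame-perfect outcome: (T3, High) with payoffs (9, 5).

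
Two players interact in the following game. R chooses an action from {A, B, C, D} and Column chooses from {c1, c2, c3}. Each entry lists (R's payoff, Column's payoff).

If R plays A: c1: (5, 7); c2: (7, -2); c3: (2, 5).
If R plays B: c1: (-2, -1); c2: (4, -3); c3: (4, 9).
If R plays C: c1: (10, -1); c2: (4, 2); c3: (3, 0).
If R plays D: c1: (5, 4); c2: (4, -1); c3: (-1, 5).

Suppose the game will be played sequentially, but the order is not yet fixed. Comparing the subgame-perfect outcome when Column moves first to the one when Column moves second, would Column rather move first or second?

If R leads: Column's best replies are A→c1, B→c3, C→c2, D→c3; R's induced payoffs 5, 4, 4, -1; outcome (A, c1), payoffs (5, 7).
If Column leads: R's best replies are c1→C, c2→A, c3→B; Column's induced payoffs -1, -2, 9; outcome (B, c3), payoffs (4, 9).
Column gets 9 moving first and 7 moving second, so Column prefers to move first.

first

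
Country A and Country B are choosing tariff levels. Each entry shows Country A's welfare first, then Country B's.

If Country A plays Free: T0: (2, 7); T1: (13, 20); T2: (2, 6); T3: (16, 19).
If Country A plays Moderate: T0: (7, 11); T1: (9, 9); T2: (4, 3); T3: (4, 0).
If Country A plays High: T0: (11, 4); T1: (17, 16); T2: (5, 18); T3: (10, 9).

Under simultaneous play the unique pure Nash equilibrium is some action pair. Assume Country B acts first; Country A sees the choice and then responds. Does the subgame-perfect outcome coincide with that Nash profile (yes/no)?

Backward induction with Country B moving first.
- T0: Country A compares 2, 7, 11 and picks High; Country B would get 4.
- T1: Country A compares 13, 9, 17 and picks High; Country B would get 16.
- T2: Country A compares 2, 4, 5 and picks High; Country B would get 18.
- T3: Country A compares 16, 4, 10 and picks Free; Country B would get 19.
Maximizing over 4, 16, 18, 19, Country B chooses T3. Subgame-perfect outcome: (Free, T3) with payoffs (16, 19).
Under simultaneous play:
Country A's best replies: T0→High; T1→High; T2→High; T3→Free.
Country B's best replies: Free→T1; Moderate→T0; High→T2.
The unique mutual best reply is (High, T2), giving (5, 18).
Sequential outcome (Free, T3) differs from the Nash profile (High, T2).

no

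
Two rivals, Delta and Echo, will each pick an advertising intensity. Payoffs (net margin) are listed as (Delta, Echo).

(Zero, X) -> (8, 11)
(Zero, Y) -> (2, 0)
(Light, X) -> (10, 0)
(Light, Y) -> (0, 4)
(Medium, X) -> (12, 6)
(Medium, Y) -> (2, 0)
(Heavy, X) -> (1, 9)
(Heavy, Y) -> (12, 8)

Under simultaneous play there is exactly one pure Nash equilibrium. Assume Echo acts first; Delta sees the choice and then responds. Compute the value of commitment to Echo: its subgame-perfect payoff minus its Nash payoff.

2

Backward induction with Echo moving first.
- X: BR = Medium, leader payoff 6.
- Y: BR = Heavy, leader payoff 8.
Echo's induced payoffs are 6, 8, so Echo commits to Y. Subgame-perfect outcome: (Heavy, Y) with payoffs (12, 8).
Now find the simultaneous Nash equilibrium.
Delta's best replies: X→Medium; Y→Heavy.
Echo's best replies: Zero→X; Light→Y; Medium→X; Heavy→X.
The unique mutual best reply is (Medium, X), giving (12, 6).
Echo's commitment gain: 8 − 6 = 2.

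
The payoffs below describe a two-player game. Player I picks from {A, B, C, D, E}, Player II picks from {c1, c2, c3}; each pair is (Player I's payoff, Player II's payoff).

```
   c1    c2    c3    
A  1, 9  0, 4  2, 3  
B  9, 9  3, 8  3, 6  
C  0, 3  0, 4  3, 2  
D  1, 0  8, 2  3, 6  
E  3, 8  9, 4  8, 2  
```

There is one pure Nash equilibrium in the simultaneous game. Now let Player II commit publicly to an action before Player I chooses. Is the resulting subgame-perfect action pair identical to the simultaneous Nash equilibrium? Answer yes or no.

Backward induction with Player II moving first.
- c1: Player I compares 1, 9, 0, 1, 3 and picks B; Player II would get 9.
- c2: Player I compares 0, 3, 0, 8, 9 and picks E; Player II would get 4.
- c3: Player I compares 2, 3, 3, 3, 8 and picks E; Player II would get 2.
Maximizing over 9, 4, 2, Player II chooses c1. Subgame-perfect outcome: (B, c1) with payoffs (9, 9).
Now find the simultaneous Nash equilibrium.
Player I's best replies: c1→B; c2→E; c3→E.
Player II's best replies: A→c1; B→c1; C→c2; D→c3; E→c1.
Only (B, c1) has each player best-responding; Nash payoffs (9, 9).
Sequential outcome (B, c1) coincides with the Nash profile (B, c1).

yes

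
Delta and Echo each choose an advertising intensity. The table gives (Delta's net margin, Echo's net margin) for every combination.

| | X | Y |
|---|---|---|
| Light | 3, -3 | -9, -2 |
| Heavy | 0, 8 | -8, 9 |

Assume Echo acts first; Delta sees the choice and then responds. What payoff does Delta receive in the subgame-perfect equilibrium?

-8

Solve by backward induction (Echo leads).
- X: Delta compares 3, 0 and picks Light; Echo would get -3.
- Y: Delta compares -9, -8 and picks Heavy; Echo would get 9.
Echo's induced payoffs are -3, 9, so Echo commits to Y. Subgame-perfect outcome: (Heavy, Y) with payoffs (-8, 9).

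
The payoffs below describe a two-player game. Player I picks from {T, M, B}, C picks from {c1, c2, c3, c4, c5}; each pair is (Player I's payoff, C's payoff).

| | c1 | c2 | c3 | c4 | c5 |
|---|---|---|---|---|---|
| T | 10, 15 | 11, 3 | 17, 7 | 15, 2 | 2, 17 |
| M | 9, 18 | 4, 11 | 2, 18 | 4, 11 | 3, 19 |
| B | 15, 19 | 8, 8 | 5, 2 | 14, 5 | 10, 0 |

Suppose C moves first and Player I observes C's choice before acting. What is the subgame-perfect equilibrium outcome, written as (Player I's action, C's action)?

Work backward from Player I's decision.
- c1: BR = B, leader payoff 19.
- c2: BR = T, leader payoff 3.
- c3: BR = T, leader payoff 7.
- c4: BR = T, leader payoff 2.
- c5: BR = B, leader payoff 0.
Maximizing over 19, 3, 7, 2, 0, C chooses c1. Subgame-perfect outcome: (B, c1) with payoffs (15, 19).

(B, c1)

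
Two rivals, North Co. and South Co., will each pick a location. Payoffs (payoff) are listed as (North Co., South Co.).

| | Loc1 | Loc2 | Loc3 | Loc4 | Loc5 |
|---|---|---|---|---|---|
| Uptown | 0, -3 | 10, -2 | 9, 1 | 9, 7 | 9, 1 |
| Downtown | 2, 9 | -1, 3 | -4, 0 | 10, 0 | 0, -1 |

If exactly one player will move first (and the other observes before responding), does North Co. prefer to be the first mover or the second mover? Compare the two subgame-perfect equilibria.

first

If North Co. leads: South Co.'s best replies are Uptown→Loc4, Downtown→Loc1; North Co.'s induced payoffs 9, 2; outcome (Uptown, Loc4), payoffs (9, 7).
If South Co. leads: North Co.'s best replies are Loc1→Downtown, Loc2→Uptown, Loc3→Uptown, Loc4→Downtown, Loc5→Uptown; South Co.'s induced payoffs 9, -2, 1, 0, 1; outcome (Downtown, Loc1), payoffs (2, 9).
North Co. gets 9 moving first and 2 moving second, so North Co. prefers to move first.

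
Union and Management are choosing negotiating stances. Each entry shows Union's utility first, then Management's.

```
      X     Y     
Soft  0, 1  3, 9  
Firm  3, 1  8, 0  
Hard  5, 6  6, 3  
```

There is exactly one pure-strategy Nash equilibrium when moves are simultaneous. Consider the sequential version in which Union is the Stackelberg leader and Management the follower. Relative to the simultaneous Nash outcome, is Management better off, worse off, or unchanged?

unchanged

Backward induction with Union moving first.
- Soft: Management compares 1, 9 and picks Y; Union would get 3.
- Firm: Management compares 1, 0 and picks X; Union would get 3.
- Hard: Management compares 6, 3 and picks X; Union would get 5.
Union's induced payoffs are 3, 3, 5, so Union commits to Hard. Subgame-perfect outcome: (Hard, X) with payoffs (5, 6).
Now find the simultaneous Nash equilibrium.
Union's best replies: X→Hard; Y→Firm.
Management's best replies: Soft→Y; Firm→X; Hard→X.
The unique mutual best reply is (Hard, X), giving (5, 6).
Management earns 6 sequentially versus 6 at the Nash outcome: unchanged.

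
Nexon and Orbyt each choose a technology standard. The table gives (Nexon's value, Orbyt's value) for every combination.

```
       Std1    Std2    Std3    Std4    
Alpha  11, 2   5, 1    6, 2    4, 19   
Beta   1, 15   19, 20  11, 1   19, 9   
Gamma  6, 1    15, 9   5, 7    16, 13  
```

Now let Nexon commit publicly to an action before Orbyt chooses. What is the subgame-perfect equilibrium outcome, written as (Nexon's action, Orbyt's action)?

(Beta, Std2)

Work backward from Orbyt's decision.
- Alpha: Orbyt compares 2, 1, 2, 19 and picks Std4; Nexon would get 4.
- Beta: Orbyt compares 15, 20, 1, 9 and picks Std2; Nexon would get 19.
- Gamma: Orbyt compares 1, 9, 7, 13 and picks Std4; Nexon would get 16.
Nexon's induced payoffs are 4, 19, 16, so Nexon commits to Beta. Subgame-perfect outcome: (Beta, Std2) with payoffs (19, 20).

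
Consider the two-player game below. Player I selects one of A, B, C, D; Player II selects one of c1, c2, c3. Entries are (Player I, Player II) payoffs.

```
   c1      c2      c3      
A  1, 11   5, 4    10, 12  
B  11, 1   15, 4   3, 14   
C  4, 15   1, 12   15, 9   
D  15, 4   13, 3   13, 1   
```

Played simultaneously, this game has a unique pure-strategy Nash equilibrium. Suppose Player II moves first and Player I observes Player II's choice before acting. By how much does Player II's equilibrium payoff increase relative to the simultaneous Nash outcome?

5

Player I best-responds to each possible Player II move:
- c1: BR = D, leader payoff 4.
- c2: BR = B, leader payoff 4.
- c3: BR = C, leader payoff 9.
Player II's induced payoffs are 4, 4, 9, so Player II commits to c3. Subgame-perfect outcome: (C, c3) with payoffs (15, 9).
Under simultaneous play:
Player I's best replies: c1→D; c2→B; c3→C.
Player II's best replies: A→c3; B→c3; C→c1; D→c1.
The unique mutual best reply is (D, c1), giving (15, 4).
Player II's commitment gain: 9 − 4 = 5.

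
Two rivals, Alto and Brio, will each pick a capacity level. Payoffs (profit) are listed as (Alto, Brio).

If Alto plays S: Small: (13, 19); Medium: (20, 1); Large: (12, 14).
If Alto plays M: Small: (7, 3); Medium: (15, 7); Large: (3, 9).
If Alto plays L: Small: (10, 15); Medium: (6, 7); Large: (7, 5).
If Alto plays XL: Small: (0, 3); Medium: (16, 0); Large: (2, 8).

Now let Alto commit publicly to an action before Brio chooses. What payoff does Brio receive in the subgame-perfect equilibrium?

Backward induction with Alto moving first.
- S: BR = Small, leader payoff 13.
- M: BR = Large, leader payoff 3.
- L: BR = Small, leader payoff 10.
- XL: BR = Large, leader payoff 2.
Maximizing over 13, 3, 10, 2, Alto chooses S. Subgame-perfect outcome: (S, Small) with payoffs (13, 19).

19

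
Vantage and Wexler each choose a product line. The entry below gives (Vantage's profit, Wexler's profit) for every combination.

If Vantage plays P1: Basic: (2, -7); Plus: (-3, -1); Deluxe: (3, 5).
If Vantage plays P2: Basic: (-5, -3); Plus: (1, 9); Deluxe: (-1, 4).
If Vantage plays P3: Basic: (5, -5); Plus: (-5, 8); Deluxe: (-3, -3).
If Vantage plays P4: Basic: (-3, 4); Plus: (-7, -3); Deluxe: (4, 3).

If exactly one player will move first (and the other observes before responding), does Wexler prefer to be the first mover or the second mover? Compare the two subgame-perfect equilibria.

If Vantage leads: Wexler's best replies are P1→Deluxe, P2→Plus, P3→Plus, P4→Basic; Vantage's induced payoffs 3, 1, -5, -3; outcome (P1, Deluxe), payoffs (3, 5).
If Wexler leads: Vantage's best replies are Basic→P3, Plus→P2, Deluxe→P4; Wexler's induced payoffs -5, 9, 3; outcome (P2, Plus), payoffs (1, 9).
Wexler gets 9 moving first and 5 moving second, so Wexler prefers to move first.

first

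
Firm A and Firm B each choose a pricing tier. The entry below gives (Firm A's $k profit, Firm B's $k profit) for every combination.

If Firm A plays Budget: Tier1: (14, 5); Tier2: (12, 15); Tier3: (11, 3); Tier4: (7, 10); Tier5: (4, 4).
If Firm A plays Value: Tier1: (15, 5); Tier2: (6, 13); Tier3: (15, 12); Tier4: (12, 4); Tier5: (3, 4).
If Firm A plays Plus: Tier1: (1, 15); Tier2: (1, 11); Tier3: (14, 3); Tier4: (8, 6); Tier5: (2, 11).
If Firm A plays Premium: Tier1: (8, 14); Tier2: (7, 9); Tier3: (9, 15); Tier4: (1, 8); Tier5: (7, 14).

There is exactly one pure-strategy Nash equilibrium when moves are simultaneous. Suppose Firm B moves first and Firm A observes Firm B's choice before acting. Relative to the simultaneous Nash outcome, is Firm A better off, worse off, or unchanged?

Work backward from Firm A's decision.
- Tier1 → Firm A plays Value (best of 14, 15, 1, 8); Firm B gets 5.
- Tier2 → Firm A plays Budget (best of 12, 6, 1, 7); Firm B gets 15.
- Tier3 → Firm A plays Value (best of 11, 15, 14, 9); Firm B gets 12.
- Tier4 → Firm A plays Value (best of 7, 12, 8, 1); Firm B gets 4.
- Tier5 → Firm A plays Premium (best of 4, 3, 2, 7); Firm B gets 14.
Among 5, 15, 12, 4, 14, the best is 15 at Tier2. Subgame-perfect outcome: (Budget, Tier2) with payoffs (12, 15).
For the simultaneous game, intersect best replies.
Firm A's best replies: Tier1→Value; Tier2→Budget; Tier3→Value; Tier4→Value; Tier5→Premium.
Firm B's best replies: Budget→Tier2; Value→Tier2; Plus→Tier1; Premium→Tier3.
The unique mutual best reply is (Budget, Tier2), giving (12, 15).
Firm A earns 12 sequentially versus 12 at the Nash outcome: unchanged.

unchanged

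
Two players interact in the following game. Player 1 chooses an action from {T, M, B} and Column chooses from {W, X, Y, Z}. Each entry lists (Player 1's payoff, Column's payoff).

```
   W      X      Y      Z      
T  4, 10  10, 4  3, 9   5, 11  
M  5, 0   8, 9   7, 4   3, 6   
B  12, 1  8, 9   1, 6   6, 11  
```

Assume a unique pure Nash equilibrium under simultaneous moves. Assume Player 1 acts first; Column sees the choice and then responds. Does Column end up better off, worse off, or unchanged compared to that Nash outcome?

Column best-responds to each possible Player 1 move:
- T: BR = Z, leader payoff 5.
- M: BR = X, leader payoff 8.
- B: BR = Z, leader payoff 6.
Maximizing over 5, 8, 6, Player 1 chooses M. Subgame-perfect outcome: (M, X) with payoffs (8, 9).
For the simultaneous game, intersect best replies.
Player 1's best replies: W→B; X→T; Y→M; Z→B.
Column's best replies: T→Z; M→X; B→Z.
Only (B, Z) has each player best-responding; Nash payoffs (6, 11).
Column earns 9 sequentially versus 11 at the Nash outcome: worse off.

worse off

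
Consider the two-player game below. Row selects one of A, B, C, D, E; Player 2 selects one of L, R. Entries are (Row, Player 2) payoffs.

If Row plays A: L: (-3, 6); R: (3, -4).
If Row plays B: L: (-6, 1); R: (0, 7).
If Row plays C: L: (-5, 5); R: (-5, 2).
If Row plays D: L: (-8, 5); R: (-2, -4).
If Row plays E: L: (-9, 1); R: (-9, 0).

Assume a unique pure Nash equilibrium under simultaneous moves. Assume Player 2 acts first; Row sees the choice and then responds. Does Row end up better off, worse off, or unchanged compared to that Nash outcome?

unchanged

Backward induction with Player 2 moving first.
- L → Row plays A (best of -3, -6, -5, -8, -9); Player 2 gets 6.
- R → Row plays A (best of 3, 0, -5, -2, -9); Player 2 gets -4.
Player 2's induced payoffs are 6, -4, so Player 2 commits to L. Subgame-perfect outcome: (A, L) with payoffs (-3, 6).
Now find the simultaneous Nash equilibrium.
Row's best replies: L→A; R→A.
Player 2's best replies: A→L; B→R; C→L; D→L; E→L.
Only (A, L) has each player best-responding; Nash payoffs (-3, 6).
Row earns -3 sequentially versus -3 at the Nash outcome: unchanged.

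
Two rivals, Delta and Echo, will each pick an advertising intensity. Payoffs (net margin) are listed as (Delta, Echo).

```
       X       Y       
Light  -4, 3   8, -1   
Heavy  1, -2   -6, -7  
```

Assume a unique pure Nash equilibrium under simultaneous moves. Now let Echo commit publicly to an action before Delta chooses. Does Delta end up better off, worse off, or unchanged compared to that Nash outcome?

better off

Delta best-responds to each possible Echo move:
- X: Delta compares -4, 1 and picks Heavy; Echo would get -2.
- Y: Delta compares 8, -6 and picks Light; Echo would get -1.
Among -2, -1, the best is -1 at Y. Subgame-perfect outcome: (Light, Y) with payoffs (8, -1).
For the simultaneous game, intersect best replies.
Delta's best replies: X→Heavy; Y→Light.
Echo's best replies: Light→X; Heavy→X.
The unique mutual best reply is (Heavy, X), giving (1, -2).
Delta earns 8 sequentially versus 1 at the Nash outcome: better off.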